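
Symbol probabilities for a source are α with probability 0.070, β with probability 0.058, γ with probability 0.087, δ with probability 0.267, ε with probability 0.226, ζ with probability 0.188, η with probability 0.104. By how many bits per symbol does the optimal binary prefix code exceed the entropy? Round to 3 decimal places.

0.035 bits

Entropy H = −Σ p log₂ p ≈ 2.5998 bits.
Huffman merges: 29/500+7/100→16/125; 87/1000+13/125→191/1000; 16/125+47/250→79/250; 191/1000+113/500→417/1000; 267/1000+79/250→583/1000; 417/1000+583/1000→1. L = 527/200 ≈ 2.6350.
L − H = 2.6350 − 2.5998 = 0.035 bits.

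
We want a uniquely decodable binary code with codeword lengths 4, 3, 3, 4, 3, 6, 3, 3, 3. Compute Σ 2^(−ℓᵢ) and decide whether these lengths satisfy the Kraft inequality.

With common denominator 2^6 = 64: Σ 2^(−ℓᵢ) = 4/64 + 8/64 + 8/64 + 4/64 + 8/64 + 1/64 + 8/64 + 8/64 + 8/64 = 57/64 = 0.890625.
Kraft's inequality requires Σ ≤ 1; here Σ = 0.890625 ≤ 1, so such a prefix code exists.

0.890625; yes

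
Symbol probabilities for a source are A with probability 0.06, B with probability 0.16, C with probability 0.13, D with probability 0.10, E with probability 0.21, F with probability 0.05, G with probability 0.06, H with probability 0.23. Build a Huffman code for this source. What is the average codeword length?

Repeatedly combine the two least-probable nodes; the expected code length is the sum of the merged weights.
merge 1/20 + 3/50 → 11/100
merge 3/50 + 1/10 → 4/25
merge 11/100 + 13/100 → 6/25
merge 4/25 + 4/25 → 8/25
merge 21/100 + 23/100 → 11/25
merge 6/25 + 8/25 → 14/25
merge 11/25 + 14/25 → 1
L = 11/100 + 4/25 + 6/25 + 8/25 + 11/25 + 14/25 + 1 = 283/100 = 2.83 bits/symbol.

2.83 bits/symbol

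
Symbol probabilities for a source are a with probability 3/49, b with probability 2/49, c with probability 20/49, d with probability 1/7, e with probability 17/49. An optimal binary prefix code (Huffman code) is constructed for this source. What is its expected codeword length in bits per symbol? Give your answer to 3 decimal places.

1.939 bits/symbol

Repeatedly combine the two least-probable nodes; the expected code length is the sum of the merged weights.
merge 2/49 + 3/49 → 5/49
merge 5/49 + 1/7 → 12/49
merge 12/49 + 17/49 → 29/49
merge 20/49 + 29/49 → 1
L = 5/49 + 12/49 + 29/49 + 1 = 95/49 ≈ 1.939 bits/symbol.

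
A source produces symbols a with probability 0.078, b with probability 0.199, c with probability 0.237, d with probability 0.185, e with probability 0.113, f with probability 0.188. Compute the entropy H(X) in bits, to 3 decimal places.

H = −Σ pᵢ log₂ pᵢ.
−0.078·log₂(0.078) = 0.2871
−0.199·log₂(0.199) = 0.4635
−0.237·log₂(0.237) = 0.4923
−0.185·log₂(0.185) = 0.4504
−0.113·log₂(0.113) = 0.3555
−0.188·log₂(0.188) = 0.4533
Sum ≈ 2.5020 → 2.502 bits.

2.502 bits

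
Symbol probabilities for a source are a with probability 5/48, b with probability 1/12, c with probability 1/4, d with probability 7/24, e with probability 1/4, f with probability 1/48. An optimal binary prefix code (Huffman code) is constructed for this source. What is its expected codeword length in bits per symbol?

2.3125 bits/symbol

Repeatedly combine the two least-probable nodes; the expected code length is the sum of the merged weights.
merge 1/48 + 1/12 → 5/48
merge 5/48 + 5/48 → 5/24
merge 5/24 + 1/4 → 11/24
merge 1/4 + 7/24 → 13/24
merge 11/24 + 13/24 → 1
L = 5/48 + 5/24 + 11/24 + 13/24 + 1 = 37/16 = 2.3125 bits/symbol.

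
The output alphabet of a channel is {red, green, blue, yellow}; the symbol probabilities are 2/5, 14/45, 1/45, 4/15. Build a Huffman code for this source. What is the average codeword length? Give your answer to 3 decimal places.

1.889 bits/symbol

Repeatedly combine the two least-probable nodes; the expected code length is the sum of the merged weights.
merge 1/45 + 4/15 → 13/45
merge 13/45 + 14/45 → 3/5
merge 2/5 + 3/5 → 1
L = 13/45 + 3/5 + 1 = 17/9 ≈ 1.889 bits/symbol.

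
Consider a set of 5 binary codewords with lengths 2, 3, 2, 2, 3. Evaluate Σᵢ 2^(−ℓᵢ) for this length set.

With common denominator 2^3 = 8: Σ 2^(−ℓᵢ) = 2/8 + 1/8 + 2/8 + 2/8 + 1/8 = 8/8 = 1.

1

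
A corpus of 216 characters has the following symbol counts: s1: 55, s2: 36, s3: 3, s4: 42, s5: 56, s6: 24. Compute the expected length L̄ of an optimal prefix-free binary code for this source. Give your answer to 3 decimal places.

Probabilities are the counts divided by 216.
Repeatedly combine the two least-probable nodes; the expected code length is the sum of the merged weights.
merge 1/72 + 1/9 → 1/8
merge 1/8 + 1/6 → 7/24
merge 7/36 + 55/216 → 97/216
merge 7/27 + 7/24 → 119/216
merge 97/216 + 119/216 → 1
L = 1/8 + 7/24 + 97/216 + 119/216 + 1 = 29/12 ≈ 2.417 bits/symbol.

2.417 bits/symbol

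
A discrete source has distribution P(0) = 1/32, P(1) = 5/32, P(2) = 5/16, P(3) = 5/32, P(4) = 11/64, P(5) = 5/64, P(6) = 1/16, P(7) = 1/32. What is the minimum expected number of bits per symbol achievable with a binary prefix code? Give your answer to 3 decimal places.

Repeatedly combine the two least-probable nodes; the expected code length is the sum of the merged weights.
merge 1/32 + 1/32 → 1/16
merge 1/16 + 1/16 → 1/8
merge 5/64 + 1/8 → 13/64
merge 5/32 + 5/32 → 5/16
merge 11/64 + 13/64 → 3/8
merge 5/16 + 5/16 → 5/8
merge 3/8 + 5/8 → 1
L = 1/16 + 1/8 + 13/64 + 5/16 + 3/8 + 5/8 + 1 = 173/64 ≈ 2.703 bits/symbol.

2.703 bits/symbol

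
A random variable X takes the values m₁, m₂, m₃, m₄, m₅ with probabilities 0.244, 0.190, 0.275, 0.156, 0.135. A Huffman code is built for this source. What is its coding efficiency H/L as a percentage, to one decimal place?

99.2%

Entropy H = −Σ p log₂ p ≈ 2.2721 bits.
Huffman merges: 27/200+39/250→291/1000; 19/100+61/250→217/500; 11/40+291/1000→283/500; 217/500+283/500→1. L = 2291/1000 ≈ 2.2910.
Efficiency = H/L = 2.2721/2.2910 = 99.2%.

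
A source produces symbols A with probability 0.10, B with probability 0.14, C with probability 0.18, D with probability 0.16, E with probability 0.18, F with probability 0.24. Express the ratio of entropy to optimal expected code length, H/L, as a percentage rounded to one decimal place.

98.3%

Entropy H = −Σ p log₂ p ≈ 2.5371 bits.
Huffman merges: 1/10+7/50→6/25; 4/25+9/50→17/50; 9/50+6/25→21/50; 6/25+17/50→29/50; 21/50+29/50→1. L = 129/50 ≈ 2.5800.
Efficiency = H/L = 2.5371/2.5800 = 98.3%.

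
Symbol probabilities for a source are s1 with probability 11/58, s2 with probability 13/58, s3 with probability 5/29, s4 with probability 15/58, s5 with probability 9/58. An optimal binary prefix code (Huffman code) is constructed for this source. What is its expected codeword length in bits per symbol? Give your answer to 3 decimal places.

2.328 bits/symbol

Repeatedly combine the two least-probable nodes; the expected code length is the sum of the merged weights.
merge 9/58 + 5/29 → 19/58
merge 11/58 + 13/58 → 12/29
merge 15/58 + 19/58 → 17/29
merge 12/29 + 17/29 → 1
L = 19/58 + 12/29 + 17/29 + 1 = 135/58 ≈ 2.328 bits/symbol.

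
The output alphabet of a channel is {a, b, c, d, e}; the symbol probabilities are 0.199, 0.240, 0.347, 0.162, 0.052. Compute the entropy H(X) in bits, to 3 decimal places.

H = −Σ pᵢ log₂ pᵢ.
−0.199·log₂(0.199) = 0.4635
−0.240·log₂(0.240) = 0.4941
−0.347·log₂(0.347) = 0.5299
−0.162·log₂(0.162) = 0.4254
−0.052·log₂(0.052) = 0.2218
Sum ≈ 2.1347 → 2.135 bits.

2.135 bits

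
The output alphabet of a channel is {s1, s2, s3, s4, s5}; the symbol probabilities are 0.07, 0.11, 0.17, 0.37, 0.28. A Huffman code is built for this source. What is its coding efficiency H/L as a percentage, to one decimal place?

Entropy H = −Σ p log₂ p ≈ 2.0984 bits.
Huffman merges: 7/100+11/100→9/50; 17/100+9/50→7/20; 7/25+7/20→63/100; 37/100+63/100→1. L = 54/25 ≈ 2.1600.
Efficiency = H/L = 2.0984/2.1600 = 97.1%.

97.1%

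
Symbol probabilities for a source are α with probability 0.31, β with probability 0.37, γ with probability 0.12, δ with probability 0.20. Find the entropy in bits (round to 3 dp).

1.886 bits

H = −Σ pᵢ log₂ pᵢ.
−0.31·log₂(0.31) = 0.5238
−0.37·log₂(0.37) = 0.5307
−0.12·log₂(0.12) = 0.3671
−0.20·log₂(0.20) = 0.4644
Sum ≈ 1.8860 → 1.886 bits.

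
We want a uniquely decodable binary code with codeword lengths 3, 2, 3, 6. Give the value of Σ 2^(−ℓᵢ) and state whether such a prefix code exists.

With common denominator 2^6 = 64: Σ 2^(−ℓᵢ) = 8/64 + 16/64 + 8/64 + 1/64 = 33/64 = 0.515625.
Kraft's inequality requires Σ ≤ 1; here Σ = 0.515625 ≤ 1, so such a prefix code exists.

0.515625; yes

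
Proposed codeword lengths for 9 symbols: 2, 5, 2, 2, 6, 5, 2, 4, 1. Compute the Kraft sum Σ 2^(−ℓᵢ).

1.640625

With common denominator 2^6 = 64: Σ 2^(−ℓᵢ) = 16/64 + 2/64 + 16/64 + 16/64 + 1/64 + 2/64 + 16/64 + 4/64 + 32/64 = 105/64 = 1.640625.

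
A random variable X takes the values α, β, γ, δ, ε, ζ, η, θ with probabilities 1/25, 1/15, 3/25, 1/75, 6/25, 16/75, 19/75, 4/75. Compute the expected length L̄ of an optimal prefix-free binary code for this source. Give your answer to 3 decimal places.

2.627 bits/symbol

Repeatedly combine the two least-probable nodes; the expected code length is the sum of the merged weights.
merge 1/75 + 1/25 → 4/75
merge 4/75 + 4/75 → 8/75
merge 1/15 + 8/75 → 13/75
merge 3/25 + 13/75 → 22/75
merge 16/75 + 6/25 → 34/75
merge 19/75 + 22/75 → 41/75
merge 34/75 + 41/75 → 1
L = 4/75 + 8/75 + 13/75 + 22/75 + 34/75 + 41/75 + 1 = 197/75 ≈ 2.627 bits/symbol.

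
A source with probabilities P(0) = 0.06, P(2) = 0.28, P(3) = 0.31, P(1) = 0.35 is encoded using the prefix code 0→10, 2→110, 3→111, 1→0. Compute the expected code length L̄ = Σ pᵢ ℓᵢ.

2.24 bits/symbol

L̄ = Σ pᵢ·ℓᵢ = 0.06·2 + 0.28·3 + 0.31·3 + 0.35·1 = 2.24 bits/symbol.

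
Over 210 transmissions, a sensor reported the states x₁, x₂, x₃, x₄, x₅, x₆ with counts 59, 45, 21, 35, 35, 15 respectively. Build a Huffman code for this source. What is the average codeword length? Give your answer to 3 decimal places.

Probabilities are the counts divided by 210.
Repeatedly combine the two least-probable nodes; the expected code length is the sum of the merged weights.
merge 1/14 + 1/10 → 6/35
merge 1/6 + 1/6 → 1/3
merge 6/35 + 3/14 → 27/70
merge 59/210 + 1/3 → 43/70
merge 27/70 + 43/70 → 1
L = 6/35 + 1/3 + 27/70 + 43/70 + 1 = 263/105 ≈ 2.505 bits/symbol.

2.505 bits/symbol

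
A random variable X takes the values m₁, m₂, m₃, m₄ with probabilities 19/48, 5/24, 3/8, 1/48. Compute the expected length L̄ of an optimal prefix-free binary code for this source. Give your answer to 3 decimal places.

1.833 bits/symbol

Repeatedly combine the two least-probable nodes; the expected code length is the sum of the merged weights.
merge 1/48 + 5/24 → 11/48
merge 11/48 + 3/8 → 29/48
merge 19/48 + 29/48 → 1
L = 11/48 + 29/48 + 1 = 11/6 ≈ 1.833 bits/symbol.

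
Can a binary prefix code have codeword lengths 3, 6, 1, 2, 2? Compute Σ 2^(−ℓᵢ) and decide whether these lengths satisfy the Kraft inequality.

With common denominator 2^6 = 64: Σ 2^(−ℓᵢ) = 8/64 + 1/64 + 32/64 + 16/64 + 16/64 = 73/64 = 1.140625.
Kraft's inequality requires Σ ≤ 1; here Σ = 1.140625 > 1, so no such prefix code exists.

1.140625; no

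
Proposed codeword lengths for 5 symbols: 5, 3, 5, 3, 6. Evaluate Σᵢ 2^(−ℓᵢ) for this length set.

0.328125

With common denominator 2^6 = 64: Σ 2^(−ℓᵢ) = 2/64 + 8/64 + 2/64 + 8/64 + 1/64 = 21/64 = 0.328125.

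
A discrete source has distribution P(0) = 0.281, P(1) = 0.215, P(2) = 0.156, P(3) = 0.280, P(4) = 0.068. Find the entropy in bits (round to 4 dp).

2.1875 bits

H = −Σ pᵢ log₂ pᵢ.
−0.281·log₂(0.281) = 0.5146
−0.215·log₂(0.215) = 0.4768
−0.156·log₂(0.156) = 0.4181
−0.280·log₂(0.280) = 0.5142
−0.068·log₂(0.068) = 0.2637
Sum ≈ 2.1875 → 2.1875 bits.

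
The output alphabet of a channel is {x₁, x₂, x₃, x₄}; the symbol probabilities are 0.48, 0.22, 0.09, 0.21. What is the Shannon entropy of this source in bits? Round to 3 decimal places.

1.774 bits

H = −Σ pᵢ log₂ pᵢ.
−0.48·log₂(0.48) = 0.5083
−0.22·log₂(0.22) = 0.4806
−0.09·log₂(0.09) = 0.3127
−0.21·log₂(0.21) = 0.4728
Sum ≈ 1.7743 → 1.774 bits.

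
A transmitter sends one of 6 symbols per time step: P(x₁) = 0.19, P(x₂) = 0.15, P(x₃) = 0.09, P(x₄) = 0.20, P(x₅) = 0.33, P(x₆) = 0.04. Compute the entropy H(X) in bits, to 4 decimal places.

H = −Σ pᵢ log₂ pᵢ.
−0.19·log₂(0.19) = 0.4552
−0.15·log₂(0.15) = 0.4105
−0.09·log₂(0.09) = 0.3127
−0.20·log₂(0.20) = 0.4644
−0.33·log₂(0.33) = 0.5278
−0.04·log₂(0.04) = 0.1858
Sum ≈ 2.3564 → 2.3564 bits.

2.3564 bits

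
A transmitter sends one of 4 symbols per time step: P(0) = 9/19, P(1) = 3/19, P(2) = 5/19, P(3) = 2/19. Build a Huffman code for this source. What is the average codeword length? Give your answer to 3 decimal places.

Repeatedly combine the two least-probable nodes; the expected code length is the sum of the merged weights.
merge 2/19 + 3/19 → 5/19
merge 5/19 + 5/19 → 10/19
merge 9/19 + 10/19 → 1
L = 5/19 + 10/19 + 1 = 34/19 ≈ 1.789 bits/symbol.

1.789 bits/symbol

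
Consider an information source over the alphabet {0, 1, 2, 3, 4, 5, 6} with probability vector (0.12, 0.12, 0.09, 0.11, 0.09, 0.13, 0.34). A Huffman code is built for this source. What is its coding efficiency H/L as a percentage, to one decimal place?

98.6%

Entropy H = −Σ p log₂ p ≈ 2.6215 bits.
Huffman merges: 9/100+9/100→9/50; 11/100+3/25→23/100; 3/25+13/100→1/4; 9/50+23/100→41/100; 1/4+17/50→59/100; 41/100+59/100→1. L = 133/50 ≈ 2.6600.
Efficiency = H/L = 2.6215/2.6600 = 98.6%.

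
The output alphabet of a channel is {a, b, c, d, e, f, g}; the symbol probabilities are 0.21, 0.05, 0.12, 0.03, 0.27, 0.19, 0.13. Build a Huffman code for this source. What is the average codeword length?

2.6 bits/symbol

Repeatedly combine the two least-probable nodes; the expected code length is the sum of the merged weights.
merge 3/100 + 1/20 → 2/25
merge 2/25 + 3/25 → 1/5
merge 13/100 + 19/100 → 8/25
merge 1/5 + 21/100 → 41/100
merge 27/100 + 8/25 → 59/100
merge 41/100 + 59/100 → 1
L = 2/25 + 1/5 + 8/25 + 41/100 + 59/100 + 1 = 13/5 = 2.6 bits/symbol.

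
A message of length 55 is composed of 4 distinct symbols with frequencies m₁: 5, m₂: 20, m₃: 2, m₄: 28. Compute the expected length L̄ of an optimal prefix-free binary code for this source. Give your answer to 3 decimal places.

Probabilities are the counts divided by 55.
Repeatedly combine the two least-probable nodes; the expected code length is the sum of the merged weights.
merge 2/55 + 1/11 → 7/55
merge 7/55 + 4/11 → 27/55
merge 27/55 + 28/55 → 1
L = 7/55 + 27/55 + 1 = 89/55 ≈ 1.618 bits/symbol.

1.618 bits/symbol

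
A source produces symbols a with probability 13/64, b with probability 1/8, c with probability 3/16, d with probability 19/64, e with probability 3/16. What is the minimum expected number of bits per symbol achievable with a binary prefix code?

Repeatedly combine the two least-probable nodes; the expected code length is the sum of the merged weights.
merge 1/8 + 3/16 → 5/16
merge 3/16 + 13/64 → 25/64
merge 19/64 + 5/16 → 39/64
merge 25/64 + 39/64 → 1
L = 5/16 + 25/64 + 39/64 + 1 = 37/16 = 2.3125 bits/symbol.

2.3125 bits/symbol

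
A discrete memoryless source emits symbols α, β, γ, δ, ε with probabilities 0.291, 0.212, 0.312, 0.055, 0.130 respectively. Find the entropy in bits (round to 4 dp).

2.1297 bits

H = −Σ pᵢ log₂ pᵢ.
−0.291·log₂(0.291) = 0.5182
−0.212·log₂(0.212) = 0.4744
−0.312·log₂(0.312) = 0.5243
−0.055·log₂(0.055) = 0.2301
−0.130·log₂(0.130) = 0.3826
Sum ≈ 2.1297 → 2.1297 bits.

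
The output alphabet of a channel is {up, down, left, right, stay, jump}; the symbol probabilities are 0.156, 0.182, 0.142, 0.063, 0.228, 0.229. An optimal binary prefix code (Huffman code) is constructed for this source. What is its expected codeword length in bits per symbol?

2.543 bits/symbol

Repeatedly combine the two least-probable nodes; the expected code length is the sum of the merged weights.
merge 63/1000 + 71/500 → 41/200
merge 39/250 + 91/500 → 169/500
merge 41/200 + 57/250 → 433/1000
merge 229/1000 + 169/500 → 567/1000
merge 433/1000 + 567/1000 → 1
L = 41/200 + 169/500 + 433/1000 + 567/1000 + 1 = 2543/1000 = 2.543 bits/symbol.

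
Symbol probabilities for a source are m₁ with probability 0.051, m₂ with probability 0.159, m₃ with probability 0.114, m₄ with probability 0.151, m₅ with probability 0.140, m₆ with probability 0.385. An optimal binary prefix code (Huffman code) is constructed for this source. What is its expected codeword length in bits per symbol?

Repeatedly combine the two least-probable nodes; the expected code length is the sum of the merged weights.
merge 51/1000 + 57/500 → 33/200
merge 7/50 + 151/1000 → 291/1000
merge 159/1000 + 33/200 → 81/250
merge 291/1000 + 81/250 → 123/200
merge 77/200 + 123/200 → 1
L = 33/200 + 291/1000 + 81/250 + 123/200 + 1 = 479/200 = 2.395 bits/symbol.

2.395 bits/symbol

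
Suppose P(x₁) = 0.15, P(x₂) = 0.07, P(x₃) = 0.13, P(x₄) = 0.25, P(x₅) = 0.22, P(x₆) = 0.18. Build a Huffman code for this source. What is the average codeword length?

Repeatedly combine the two least-probable nodes; the expected code length is the sum of the merged weights.
merge 7/100 + 13/100 → 1/5
merge 3/20 + 9/50 → 33/100
merge 1/5 + 11/50 → 21/50
merge 1/4 + 33/100 → 29/50
merge 21/50 + 29/50 → 1
L = 1/5 + 33/100 + 21/50 + 29/50 + 1 = 253/100 = 2.53 bits/symbol.

2.53 bits/symbol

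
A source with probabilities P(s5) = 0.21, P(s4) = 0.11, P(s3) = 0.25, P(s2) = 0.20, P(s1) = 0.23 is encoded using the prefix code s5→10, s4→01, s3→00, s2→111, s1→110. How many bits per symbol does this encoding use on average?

L̄ = Σ pᵢ·ℓᵢ = 0.21·2 + 0.11·2 + 0.25·2 + 0.20·3 + 0.23·3 = 2.43 bits/symbol.

2.43 bits/symbol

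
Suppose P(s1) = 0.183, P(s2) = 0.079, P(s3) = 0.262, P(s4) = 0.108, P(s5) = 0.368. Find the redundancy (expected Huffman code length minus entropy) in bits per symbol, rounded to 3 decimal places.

0.066 bits

Entropy H = −Σ p log₂ p ≈ 2.1215 bits.
Huffman merges: 79/1000+27/250→187/1000; 183/1000+187/1000→37/100; 131/500+46/125→63/100; 37/100+63/100→1. L = 2187/1000 ≈ 2.1870.
L − H = 2.1870 − 2.1215 = 0.066 bits.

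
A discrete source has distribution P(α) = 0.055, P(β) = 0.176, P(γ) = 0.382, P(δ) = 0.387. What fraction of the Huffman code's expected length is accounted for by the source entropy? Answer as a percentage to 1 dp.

Entropy H = −Σ p log₂ p ≈ 1.7316 bits.
Huffman merges: 11/200+22/125→231/1000; 231/1000+191/500→613/1000; 387/1000+613/1000→1. L = 461/250 ≈ 1.8440.
Efficiency = H/L = 1.7316/1.8440 = 93.9%.

93.9%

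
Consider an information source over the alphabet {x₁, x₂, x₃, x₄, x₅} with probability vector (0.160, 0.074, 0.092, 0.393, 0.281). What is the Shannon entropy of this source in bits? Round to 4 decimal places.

H = −Σ pᵢ log₂ pᵢ.
−0.160·log₂(0.160) = 0.4230
−0.074·log₂(0.074) = 0.2780
−0.092·log₂(0.092) = 0.3167
−0.393·log₂(0.393) = 0.5295
−0.281·log₂(0.281) = 0.5146
Sum ≈ 2.0618 → 2.0618 bits.

2.0618 bits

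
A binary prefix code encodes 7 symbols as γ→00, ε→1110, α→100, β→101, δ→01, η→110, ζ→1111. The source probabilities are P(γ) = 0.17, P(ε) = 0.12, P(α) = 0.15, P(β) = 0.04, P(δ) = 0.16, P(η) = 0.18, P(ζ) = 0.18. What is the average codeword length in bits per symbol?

2.97 bits/symbol

L̄ = Σ pᵢ·ℓᵢ = 0.17·2 + 0.12·4 + 0.15·3 + 0.04·3 + 0.16·2 + 0.18·3 + 0.18·4 = 2.97 bits/symbol.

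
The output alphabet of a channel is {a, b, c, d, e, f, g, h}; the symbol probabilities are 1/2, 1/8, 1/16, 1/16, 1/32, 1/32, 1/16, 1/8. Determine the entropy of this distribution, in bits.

Each probability is a power of 1/2, so log₂(1/p) is an integer.
H = Σ p·log₂(1/p) = 1/2·1 + 1/8·3 + 1/16·4 + 1/16·4 + 1/32·5 + 1/32·5 + 1/16·4 + 1/8·3 = 2.3125 bits.

2.3125 bits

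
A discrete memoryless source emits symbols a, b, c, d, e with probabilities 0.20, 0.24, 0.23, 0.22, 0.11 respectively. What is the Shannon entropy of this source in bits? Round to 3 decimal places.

H = −Σ pᵢ log₂ pᵢ.
−0.20·log₂(0.20) = 0.4644
−0.24·log₂(0.24) = 0.4941
−0.23·log₂(0.23) = 0.4877
−0.22·log₂(0.22) = 0.4806
−0.11·log₂(0.11) = 0.3503
Sum ≈ 2.2770 → 2.277 bits.

2.277 bits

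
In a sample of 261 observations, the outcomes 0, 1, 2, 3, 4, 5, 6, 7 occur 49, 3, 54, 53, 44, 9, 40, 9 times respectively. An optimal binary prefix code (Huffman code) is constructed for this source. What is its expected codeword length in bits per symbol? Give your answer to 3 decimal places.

Probabilities are the counts divided by 261.
Repeatedly combine the two least-probable nodes; the expected code length is the sum of the merged weights.
merge 1/87 + 1/29 → 4/87
merge 1/29 + 4/87 → 7/87
merge 7/87 + 40/261 → 61/261
merge 44/261 + 49/261 → 31/87
merge 53/261 + 6/29 → 107/261
merge 61/261 + 31/87 → 154/261
merge 107/261 + 154/261 → 1
L = 4/87 + 7/87 + 61/261 + 31/87 + 107/261 + 154/261 + 1 = 709/261 ≈ 2.716 bits/symbol.

2.716 bits/symbol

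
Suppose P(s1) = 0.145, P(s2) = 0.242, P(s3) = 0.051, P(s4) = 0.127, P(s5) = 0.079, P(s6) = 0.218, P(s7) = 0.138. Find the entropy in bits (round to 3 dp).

2.659 bits

H = −Σ pᵢ log₂ pᵢ.
−0.145·log₂(0.145) = 0.4040
−0.242·log₂(0.242) = 0.4954
−0.051·log₂(0.051) = 0.2190
−0.127·log₂(0.127) = 0.3781
−0.079·log₂(0.079) = 0.2893
−0.218·log₂(0.218) = 0.4791
−0.138·log₂(0.138) = 0.3943
Sum ≈ 2.6590 → 2.659 bits.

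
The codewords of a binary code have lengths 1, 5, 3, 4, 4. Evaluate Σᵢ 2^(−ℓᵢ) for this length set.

0.78125

With common denominator 2^5 = 32: Σ 2^(−ℓᵢ) = 16/32 + 1/32 + 4/32 + 2/32 + 2/32 = 25/32 = 0.78125.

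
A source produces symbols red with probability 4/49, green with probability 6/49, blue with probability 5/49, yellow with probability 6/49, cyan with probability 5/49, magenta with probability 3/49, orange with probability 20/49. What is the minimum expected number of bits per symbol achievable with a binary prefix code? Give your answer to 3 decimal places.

Repeatedly combine the two least-probable nodes; the expected code length is the sum of the merged weights.
merge 3/49 + 4/49 → 1/7
merge 5/49 + 5/49 → 10/49
merge 6/49 + 6/49 → 12/49
merge 1/7 + 10/49 → 17/49
merge 12/49 + 17/49 → 29/49
merge 20/49 + 29/49 → 1
L = 1/7 + 10/49 + 12/49 + 17/49 + 29/49 + 1 = 124/49 ≈ 2.531 bits/symbol.

2.531 bits/symbol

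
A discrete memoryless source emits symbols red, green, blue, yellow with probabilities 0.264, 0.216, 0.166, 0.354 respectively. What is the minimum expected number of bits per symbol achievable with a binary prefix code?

Repeatedly combine the two least-probable nodes; the expected code length is the sum of the merged weights.
merge 83/500 + 27/125 → 191/500
merge 33/125 + 177/500 → 309/500
merge 191/500 + 309/500 → 1
L = 191/500 + 309/500 + 1 = 2 bits/symbol.

2 bits/symbol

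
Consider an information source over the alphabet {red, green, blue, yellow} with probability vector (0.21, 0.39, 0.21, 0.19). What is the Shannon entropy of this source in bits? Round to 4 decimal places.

1.9307 bits

H = −Σ pᵢ log₂ pᵢ.
−0.21·log₂(0.21) = 0.4728
−0.39·log₂(0.39) = 0.5298
−0.21·log₂(0.21) = 0.4728
−0.19·log₂(0.19) = 0.4552
Sum ≈ 1.9307 → 1.9307 bits.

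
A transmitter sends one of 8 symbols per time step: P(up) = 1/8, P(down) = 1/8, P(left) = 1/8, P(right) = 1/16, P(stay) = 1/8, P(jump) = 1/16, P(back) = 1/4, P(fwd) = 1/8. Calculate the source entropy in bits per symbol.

2.875 bits

Each probability is a power of 1/2, so log₂(1/p) is an integer.
H = Σ p·log₂(1/p) = 1/8·3 + 1/8·3 + 1/8·3 + 1/16·4 + 1/8·3 + 1/16·4 + 1/4·2 + 1/8·3 = 2.875 bits.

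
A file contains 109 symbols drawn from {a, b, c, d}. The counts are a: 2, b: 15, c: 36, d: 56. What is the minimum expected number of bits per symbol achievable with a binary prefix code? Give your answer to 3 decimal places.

Probabilities are the counts divided by 109.
Repeatedly combine the two least-probable nodes; the expected code length is the sum of the merged weights.
merge 2/109 + 15/109 → 17/109
merge 17/109 + 36/109 → 53/109
merge 53/109 + 56/109 → 1
L = 17/109 + 53/109 + 1 = 179/109 ≈ 1.642 bits/symbol.

1.642 bits/symbol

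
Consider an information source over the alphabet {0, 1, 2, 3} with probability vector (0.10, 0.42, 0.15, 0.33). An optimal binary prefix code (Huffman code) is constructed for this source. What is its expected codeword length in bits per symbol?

1.83 bits/symbol

Repeatedly combine the two least-probable nodes; the expected code length is the sum of the merged weights.
merge 1/10 + 3/20 → 1/4
merge 1/4 + 33/100 → 29/50
merge 21/50 + 29/50 → 1
L = 1/4 + 29/50 + 1 = 183/100 = 1.83 bits/symbol.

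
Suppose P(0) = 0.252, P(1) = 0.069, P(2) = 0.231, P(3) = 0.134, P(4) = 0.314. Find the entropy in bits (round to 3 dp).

H = −Σ pᵢ log₂ pᵢ.
−0.252·log₂(0.252) = 0.5011
−0.069·log₂(0.069) = 0.2662
−0.231·log₂(0.231) = 0.4883
−0.134·log₂(0.134) = 0.3886
−0.314·log₂(0.314) = 0.5247
Sum ≈ 2.1689 → 2.169 bits.

2.169 bits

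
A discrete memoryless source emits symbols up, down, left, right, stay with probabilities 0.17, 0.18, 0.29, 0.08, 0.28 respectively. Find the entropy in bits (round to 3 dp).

2.204 bits

H = −Σ pᵢ log₂ pᵢ.
−0.17·log₂(0.17) = 0.4346
−0.18·log₂(0.18) = 0.4453
−0.29·log₂(0.29) = 0.5179
−0.08·log₂(0.08) = 0.2915
−0.28·log₂(0.28) = 0.5142
Sum ≈ 2.2035 → 2.204 bits.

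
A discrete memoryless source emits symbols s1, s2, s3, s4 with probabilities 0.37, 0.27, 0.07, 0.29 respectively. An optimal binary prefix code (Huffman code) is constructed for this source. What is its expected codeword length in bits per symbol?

Repeatedly combine the two least-probable nodes; the expected code length is the sum of the merged weights.
merge 7/100 + 27/100 → 17/50
merge 29/100 + 17/50 → 63/100
merge 37/100 + 63/100 → 1
L = 17/50 + 63/100 + 1 = 197/100 = 1.97 bits/symbol.

1.97 bits/symbol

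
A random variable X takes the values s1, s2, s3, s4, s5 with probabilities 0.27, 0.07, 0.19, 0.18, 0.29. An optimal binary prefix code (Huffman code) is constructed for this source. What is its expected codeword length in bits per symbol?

2.25 bits/symbol

Repeatedly combine the two least-probable nodes; the expected code length is the sum of the merged weights.
merge 7/100 + 9/50 → 1/4
merge 19/100 + 1/4 → 11/25
merge 27/100 + 29/100 → 14/25
merge 11/25 + 14/25 → 1
L = 1/4 + 11/25 + 14/25 + 1 = 9/4 = 2.25 bits/symbol.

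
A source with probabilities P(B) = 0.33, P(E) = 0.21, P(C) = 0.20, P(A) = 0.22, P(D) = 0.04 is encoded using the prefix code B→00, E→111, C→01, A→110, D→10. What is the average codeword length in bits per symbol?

2.43 bits/symbol

L̄ = Σ pᵢ·ℓᵢ = 0.33·2 + 0.21·3 + 0.20·2 + 0.22·3 + 0.04·2 = 2.43 bits/symbol.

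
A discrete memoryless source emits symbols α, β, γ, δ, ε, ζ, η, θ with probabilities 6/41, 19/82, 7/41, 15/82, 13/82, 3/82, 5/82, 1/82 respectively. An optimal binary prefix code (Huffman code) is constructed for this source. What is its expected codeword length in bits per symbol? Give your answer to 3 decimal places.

2.744 bits/symbol

Repeatedly combine the two least-probable nodes; the expected code length is the sum of the merged weights.
merge 1/82 + 3/82 → 2/41
merge 2/41 + 5/82 → 9/82
merge 9/82 + 6/41 → 21/82
merge 13/82 + 7/41 → 27/82
merge 15/82 + 19/82 → 17/41
merge 21/82 + 27/82 → 24/41
merge 17/41 + 24/41 → 1
L = 2/41 + 9/82 + 21/82 + 27/82 + 17/41 + 24/41 + 1 = 225/82 ≈ 2.744 bits/symbol.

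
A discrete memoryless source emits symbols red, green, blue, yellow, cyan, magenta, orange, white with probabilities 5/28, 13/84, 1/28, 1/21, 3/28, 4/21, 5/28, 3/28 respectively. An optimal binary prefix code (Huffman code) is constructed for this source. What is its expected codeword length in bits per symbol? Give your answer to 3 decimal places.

Repeatedly combine the two least-probable nodes; the expected code length is the sum of the merged weights.
merge 1/28 + 1/21 → 1/12
merge 1/12 + 3/28 → 4/21
merge 3/28 + 13/84 → 11/42
merge 5/28 + 5/28 → 5/14
merge 4/21 + 4/21 → 8/21
merge 11/42 + 5/14 → 13/21
merge 8/21 + 13/21 → 1
L = 1/12 + 4/21 + 11/42 + 5/14 + 8/21 + 13/21 + 1 = 81/28 ≈ 2.893 bits/symbol.

2.893 bits/symbol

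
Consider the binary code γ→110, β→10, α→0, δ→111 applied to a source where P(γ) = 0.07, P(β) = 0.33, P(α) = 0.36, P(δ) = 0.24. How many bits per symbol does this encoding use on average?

1.95 bits/symbol

L̄ = Σ pᵢ·ℓᵢ = 0.07·3 + 0.33·2 + 0.36·1 + 0.24·3 = 1.95 bits/symbol.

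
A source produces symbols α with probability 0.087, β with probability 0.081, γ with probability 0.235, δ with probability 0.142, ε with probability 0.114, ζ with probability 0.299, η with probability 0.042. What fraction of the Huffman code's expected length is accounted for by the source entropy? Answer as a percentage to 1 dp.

98.9%

Entropy H = −Σ p log₂ p ≈ 2.5611 bits.
Huffman merges: 21/500+81/1000→123/1000; 87/1000+57/500→201/1000; 123/1000+71/500→53/200; 201/1000+47/200→109/250; 53/200+299/1000→141/250; 109/250+141/250→1. L = 2589/1000 ≈ 2.5890.
Efficiency = H/L = 2.5611/2.5890 = 98.9%.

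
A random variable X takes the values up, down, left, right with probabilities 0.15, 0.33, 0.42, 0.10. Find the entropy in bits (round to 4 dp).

1.7962 bits

H = −Σ pᵢ log₂ pᵢ.
−0.15·log₂(0.15) = 0.4105
−0.33·log₂(0.33) = 0.5278
−0.42·log₂(0.42) = 0.5256
−0.10·log₂(0.10) = 0.3322
Sum ≈ 1.7962 → 1.7962 bits.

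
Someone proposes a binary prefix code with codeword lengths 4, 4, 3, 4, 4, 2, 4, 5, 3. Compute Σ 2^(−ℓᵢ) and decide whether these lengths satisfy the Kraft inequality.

0.84375; yes

With common denominator 2^5 = 32: Σ 2^(−ℓᵢ) = 2/32 + 2/32 + 4/32 + 2/32 + 2/32 + 8/32 + 2/32 + 1/32 + 4/32 = 27/32 = 0.84375.
Kraft's inequality requires Σ ≤ 1; here Σ = 0.84375 ≤ 1, so such a prefix code exists.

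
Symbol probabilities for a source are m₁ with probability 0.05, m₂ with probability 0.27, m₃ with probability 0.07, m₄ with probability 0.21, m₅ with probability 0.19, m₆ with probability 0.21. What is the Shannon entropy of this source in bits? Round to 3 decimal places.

2.396 bits

H = −Σ pᵢ log₂ pᵢ.
−0.05·log₂(0.05) = 0.2161
−0.27·log₂(0.27) = 0.5100
−0.07·log₂(0.07) = 0.2686
−0.21·log₂(0.21) = 0.4728
−0.19·log₂(0.19) = 0.4552
−0.21·log₂(0.21) = 0.4728
Sum ≈ 2.3955 → 2.396 bits.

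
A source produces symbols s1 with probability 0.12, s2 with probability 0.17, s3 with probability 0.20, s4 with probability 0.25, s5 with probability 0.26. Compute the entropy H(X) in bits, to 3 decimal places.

2.271 bits

H = −Σ pᵢ log₂ pᵢ.
−0.12·log₂(0.12) = 0.3671
−0.17·log₂(0.17) = 0.4346
−0.20·log₂(0.20) = 0.4644
−0.25·log₂(0.25) = 0.5000
−0.26·log₂(0.26) = 0.5053
Sum ≈ 2.2713 → 2.271 bits.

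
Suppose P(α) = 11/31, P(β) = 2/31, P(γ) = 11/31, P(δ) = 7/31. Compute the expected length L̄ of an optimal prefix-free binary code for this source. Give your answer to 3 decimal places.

1.935 bits/symbol

Repeatedly combine the two least-probable nodes; the expected code length is the sum of the merged weights.
merge 2/31 + 7/31 → 9/31
merge 9/31 + 11/31 → 20/31
merge 11/31 + 20/31 → 1
L = 9/31 + 20/31 + 1 = 60/31 ≈ 1.935 bits/symbol.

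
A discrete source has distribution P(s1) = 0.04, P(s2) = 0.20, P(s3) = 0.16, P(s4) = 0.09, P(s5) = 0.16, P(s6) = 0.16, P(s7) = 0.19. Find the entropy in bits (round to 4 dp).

2.6871 bits

H = −Σ pᵢ log₂ pᵢ.
−0.04·log₂(0.04) = 0.1858
−0.20·log₂(0.20) = 0.4644
−0.16·log₂(0.16) = 0.4230
−0.09·log₂(0.09) = 0.3127
−0.16·log₂(0.16) = 0.4230
−0.16·log₂(0.16) = 0.4230
−0.19·log₂(0.19) = 0.4552
Sum ≈ 2.6871 → 2.6871 bits.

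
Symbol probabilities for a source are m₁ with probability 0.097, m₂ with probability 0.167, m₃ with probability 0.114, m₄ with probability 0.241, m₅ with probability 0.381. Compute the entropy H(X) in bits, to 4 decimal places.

2.1400 bits

H = −Σ pᵢ log₂ pᵢ.
−0.097·log₂(0.097) = 0.3265
−0.167·log₂(0.167) = 0.4312
−0.114·log₂(0.114) = 0.3571
−0.241·log₂(0.241) = 0.4947
−0.381·log₂(0.381) = 0.5304
Sum ≈ 2.1400 → 2.1400 bits.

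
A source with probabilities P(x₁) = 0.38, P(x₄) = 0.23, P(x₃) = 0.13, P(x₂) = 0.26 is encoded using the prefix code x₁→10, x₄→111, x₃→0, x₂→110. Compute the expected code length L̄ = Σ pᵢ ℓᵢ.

2.36 bits/symbol

L̄ = Σ pᵢ·ℓᵢ = 0.38·2 + 0.23·3 + 0.13·1 + 0.26·3 = 2.36 bits/symbol.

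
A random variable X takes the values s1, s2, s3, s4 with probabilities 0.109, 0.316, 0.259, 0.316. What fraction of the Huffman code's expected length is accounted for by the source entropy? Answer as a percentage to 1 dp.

Entropy H = −Σ p log₂ p ≈ 1.9037 bits.
Huffman merges: 109/1000+259/1000→46/125; 79/250+79/250→79/125; 46/125+79/125→1. L = 2 ≈ 2.0000.
Efficiency = H/L = 1.9037/2.0000 = 95.2%.

95.2%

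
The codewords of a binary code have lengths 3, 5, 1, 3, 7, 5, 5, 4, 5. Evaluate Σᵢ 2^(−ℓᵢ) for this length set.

With common denominator 2^7 = 128: Σ 2^(−ℓᵢ) = 16/128 + 4/128 + 64/128 + 16/128 + 1/128 + 4/128 + 4/128 + 8/128 + 4/128 = 121/128 = 0.9453125.

0.9453125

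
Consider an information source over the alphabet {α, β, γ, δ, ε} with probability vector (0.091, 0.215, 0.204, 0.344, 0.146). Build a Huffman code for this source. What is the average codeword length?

2.237 bits/symbol

Repeatedly combine the two least-probable nodes; the expected code length is the sum of the merged weights.
merge 91/1000 + 73/500 → 237/1000
merge 51/250 + 43/200 → 419/1000
merge 237/1000 + 43/125 → 581/1000
merge 419/1000 + 581/1000 → 1
L = 237/1000 + 419/1000 + 581/1000 + 1 = 2237/1000 = 2.237 bits/symbol.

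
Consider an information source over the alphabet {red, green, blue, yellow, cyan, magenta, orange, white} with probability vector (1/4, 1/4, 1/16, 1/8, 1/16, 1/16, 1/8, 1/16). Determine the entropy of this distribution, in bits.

2.75 bits

Each probability is a power of 1/2, so log₂(1/p) is an integer.
H = Σ p·log₂(1/p) = 1/4·2 + 1/4·2 + 1/16·4 + 1/8·3 + 1/16·4 + 1/16·4 + 1/8·3 + 1/16·4 = 2.75 bits.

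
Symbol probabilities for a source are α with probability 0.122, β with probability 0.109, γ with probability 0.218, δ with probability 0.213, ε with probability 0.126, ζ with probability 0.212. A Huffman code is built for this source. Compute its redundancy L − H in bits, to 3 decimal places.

0.045 bits

Entropy H = −Σ p log₂ p ≈ 2.5241 bits.
Huffman merges: 109/1000+61/500→231/1000; 63/500+53/250→169/500; 213/1000+109/500→431/1000; 231/1000+169/500→569/1000; 431/1000+569/1000→1. L = 2569/1000 ≈ 2.5690.
L − H = 2.5690 − 2.5241 = 0.045 bits.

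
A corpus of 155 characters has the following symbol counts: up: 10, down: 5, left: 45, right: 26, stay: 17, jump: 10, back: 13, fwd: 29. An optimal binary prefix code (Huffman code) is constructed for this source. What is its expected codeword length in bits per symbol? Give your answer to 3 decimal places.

Probabilities are the counts divided by 155.
Repeatedly combine the two least-probable nodes; the expected code length is the sum of the merged weights.
merge 1/31 + 2/31 → 3/31
merge 2/31 + 13/155 → 23/155
merge 3/31 + 17/155 → 32/155
merge 23/155 + 26/155 → 49/155
merge 29/155 + 32/155 → 61/155
merge 9/31 + 49/155 → 94/155
merge 61/155 + 94/155 → 1
L = 3/31 + 23/155 + 32/155 + 49/155 + 61/155 + 94/155 + 1 = 429/155 ≈ 2.768 bits/symbol.

2.768 bits/symbol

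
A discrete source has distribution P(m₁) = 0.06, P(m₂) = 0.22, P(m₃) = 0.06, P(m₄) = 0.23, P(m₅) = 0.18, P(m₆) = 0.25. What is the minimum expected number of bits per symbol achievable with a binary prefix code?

Repeatedly combine the two least-probable nodes; the expected code length is the sum of the merged weights.
merge 3/50 + 3/50 → 3/25
merge 3/25 + 9/50 → 3/10
merge 11/50 + 23/100 → 9/20
merge 1/4 + 3/10 → 11/20
merge 9/20 + 11/20 → 1
L = 3/25 + 3/10 + 9/20 + 11/20 + 1 = 121/50 = 2.42 bits/symbol.

2.42 bits/symbol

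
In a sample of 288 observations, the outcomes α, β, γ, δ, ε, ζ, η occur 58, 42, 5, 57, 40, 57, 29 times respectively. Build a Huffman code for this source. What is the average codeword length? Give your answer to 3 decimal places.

Probabilities are the counts divided by 288.
Repeatedly combine the two least-probable nodes; the expected code length is the sum of the merged weights.
merge 5/288 + 29/288 → 17/144
merge 17/144 + 5/36 → 37/144
merge 7/48 + 19/96 → 11/32
merge 19/96 + 29/144 → 115/288
merge 37/144 + 11/32 → 173/288
merge 115/288 + 173/288 → 1
L = 17/144 + 37/144 + 11/32 + 115/288 + 173/288 + 1 = 87/32 ≈ 2.719 bits/symbol.

2.719 bits/symbol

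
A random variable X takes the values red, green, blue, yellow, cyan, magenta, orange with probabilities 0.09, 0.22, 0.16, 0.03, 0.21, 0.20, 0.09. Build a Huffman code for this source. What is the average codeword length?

2.69 bits/symbol

Repeatedly combine the two least-probable nodes; the expected code length is the sum of the merged weights.
merge 3/100 + 9/100 → 3/25
merge 9/100 + 3/25 → 21/100
merge 4/25 + 1/5 → 9/25
merge 21/100 + 21/100 → 21/50
merge 11/50 + 9/25 → 29/50
merge 21/50 + 29/50 → 1
L = 3/25 + 21/100 + 9/25 + 21/50 + 29/50 + 1 = 269/100 = 2.69 bits/symbol.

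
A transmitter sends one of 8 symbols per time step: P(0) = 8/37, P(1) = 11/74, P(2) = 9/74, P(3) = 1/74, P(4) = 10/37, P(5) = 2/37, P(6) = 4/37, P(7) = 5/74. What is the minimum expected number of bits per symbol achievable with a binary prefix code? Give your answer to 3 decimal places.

2.716 bits/symbol

Repeatedly combine the two least-probable nodes; the expected code length is the sum of the merged weights.
merge 1/74 + 2/37 → 5/74
merge 5/74 + 5/74 → 5/37
merge 4/37 + 9/74 → 17/74
merge 5/37 + 11/74 → 21/74
merge 8/37 + 17/74 → 33/74
merge 10/37 + 21/74 → 41/74
merge 33/74 + 41/74 → 1
L = 5/74 + 5/37 + 17/74 + 21/74 + 33/74 + 41/74 + 1 = 201/74 ≈ 2.716 bits/symbol.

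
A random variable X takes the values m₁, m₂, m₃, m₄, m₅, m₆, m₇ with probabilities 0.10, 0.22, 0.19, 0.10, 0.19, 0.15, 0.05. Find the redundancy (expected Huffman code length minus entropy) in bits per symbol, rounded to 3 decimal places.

Entropy H = −Σ p log₂ p ≈ 2.6821 bits.
Huffman merges: 1/20+1/10→3/20; 1/10+3/20→1/4; 3/20+19/100→17/50; 19/100+11/50→41/100; 1/4+17/50→59/100; 41/100+59/100→1. L = 137/50 ≈ 2.7400.
L − H = 2.7400 − 2.6821 = 0.058 bits.

0.058 bits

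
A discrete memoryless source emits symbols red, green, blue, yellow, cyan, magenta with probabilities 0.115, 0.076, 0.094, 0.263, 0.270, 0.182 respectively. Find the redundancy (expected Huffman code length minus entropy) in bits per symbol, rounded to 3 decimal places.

Entropy H = −Σ p log₂ p ≈ 2.4262 bits.
Huffman merges: 19/250+47/500→17/100; 23/200+17/100→57/200; 91/500+263/1000→89/200; 27/100+57/200→111/200; 89/200+111/200→1. L = 491/200 ≈ 2.4550.
L − H = 2.4550 − 2.4262 = 0.029 bits.

0.029 bits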